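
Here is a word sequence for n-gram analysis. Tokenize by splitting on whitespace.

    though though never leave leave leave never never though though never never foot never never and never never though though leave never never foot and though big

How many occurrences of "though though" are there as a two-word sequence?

Scanning the 26 overlapping bigram windows for "though though":
  position 1–2: though though
  position 9–10: though though
  position 19–20: though though

3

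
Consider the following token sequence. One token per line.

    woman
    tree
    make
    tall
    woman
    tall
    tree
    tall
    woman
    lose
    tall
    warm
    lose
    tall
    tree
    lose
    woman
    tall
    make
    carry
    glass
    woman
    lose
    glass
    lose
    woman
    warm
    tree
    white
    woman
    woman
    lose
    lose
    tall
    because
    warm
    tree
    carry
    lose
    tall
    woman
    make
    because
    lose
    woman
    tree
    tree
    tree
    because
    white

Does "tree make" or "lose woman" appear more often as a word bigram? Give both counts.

"tree make": 1 occurrence
"lose woman": 3 occurrences

"lose woman" (3 vs 1)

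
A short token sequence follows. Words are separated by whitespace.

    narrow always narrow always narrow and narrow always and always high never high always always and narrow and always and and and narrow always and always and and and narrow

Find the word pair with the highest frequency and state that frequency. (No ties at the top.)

Bigram frequencies (highest first):
  always and: 5
  narrow always: 4
  and narrow: 4
  and and: 4
  and always: 3
  always narrow: 2
  … (6 more, each ≤ 2)

"always and", 5 times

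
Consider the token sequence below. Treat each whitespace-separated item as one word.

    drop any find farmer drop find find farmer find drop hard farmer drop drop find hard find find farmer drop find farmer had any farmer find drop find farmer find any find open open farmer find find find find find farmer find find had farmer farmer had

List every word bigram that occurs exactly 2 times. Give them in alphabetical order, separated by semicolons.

Bigram counts meeting the condition (exactly 2 times):
  any find: 2
  farmer had: 2
  find drop: 2

any find; farmer had; find drop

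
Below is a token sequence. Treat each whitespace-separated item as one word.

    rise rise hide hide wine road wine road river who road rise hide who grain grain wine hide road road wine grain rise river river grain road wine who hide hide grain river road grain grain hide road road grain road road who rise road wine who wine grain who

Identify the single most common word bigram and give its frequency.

"road wine", 4 times

Bigram frequencies (highest first):
  road wine: 4
  road road: 3
  rise hide: 2
  hide hide: 2
  wine road: 2
  grain grain: 2
  … (29 more, each ≤ 2)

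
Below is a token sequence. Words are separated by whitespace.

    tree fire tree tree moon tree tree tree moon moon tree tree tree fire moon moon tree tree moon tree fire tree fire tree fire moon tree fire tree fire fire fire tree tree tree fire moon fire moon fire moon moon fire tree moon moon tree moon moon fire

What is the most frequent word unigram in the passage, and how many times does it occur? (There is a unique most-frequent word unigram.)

"tree", 21 times

Unigram frequencies (highest first):
  tree: 21
  moon: 15
  fire: 14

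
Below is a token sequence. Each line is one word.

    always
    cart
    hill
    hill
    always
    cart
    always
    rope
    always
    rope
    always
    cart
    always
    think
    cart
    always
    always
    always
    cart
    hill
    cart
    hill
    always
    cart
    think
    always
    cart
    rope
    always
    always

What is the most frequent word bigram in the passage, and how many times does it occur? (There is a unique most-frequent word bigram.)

Bigram frequencies (highest first):
  always cart: 6
  cart hill: 3
  cart always: 3
  rope always: 3
  always always: 3
  hill always: 2
  … (8 more, each ≤ 2)

"always cart", 6 times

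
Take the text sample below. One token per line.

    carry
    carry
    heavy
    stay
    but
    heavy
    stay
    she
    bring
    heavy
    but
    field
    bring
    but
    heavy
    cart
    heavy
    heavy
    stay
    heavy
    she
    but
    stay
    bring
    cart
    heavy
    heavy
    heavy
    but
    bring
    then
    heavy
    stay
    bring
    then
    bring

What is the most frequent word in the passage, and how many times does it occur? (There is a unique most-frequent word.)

Unigram frequencies (highest first):
  heavy: 11
  bring: 6
  stay: 5
  but: 5
  carry: 2
  she: 2
  … (3 more, each ≤ 2)

"heavy", 11 times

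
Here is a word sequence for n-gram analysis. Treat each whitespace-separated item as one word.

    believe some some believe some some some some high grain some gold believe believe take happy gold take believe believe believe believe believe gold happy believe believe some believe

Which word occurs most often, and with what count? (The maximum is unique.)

Unigram frequencies (highest first):
  believe: 12
  some: 8
  gold: 3
  take: 2
  happy: 2
  high: 1
  … (1 more, each ≤ 1)

"believe", 12 times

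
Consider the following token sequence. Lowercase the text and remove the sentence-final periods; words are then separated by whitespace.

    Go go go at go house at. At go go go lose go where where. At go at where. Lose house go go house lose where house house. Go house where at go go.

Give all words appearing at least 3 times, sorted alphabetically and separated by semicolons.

Unigram counts meeting the condition (at least 3 times):
  at: 6
  go: 14
  house: 6
  lose: 3
  where: 5

at; go; house; lose; where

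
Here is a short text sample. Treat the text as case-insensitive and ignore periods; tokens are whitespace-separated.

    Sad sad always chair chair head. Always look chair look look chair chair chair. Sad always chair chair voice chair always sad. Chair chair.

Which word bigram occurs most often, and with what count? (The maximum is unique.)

"chair chair", 5 times

Bigram frequencies (highest first):
  chair chair: 5
  sad always: 2
  always chair: 2
  look chair: 2
  sad sad: 1
  chair head: 1
  … (10 more, each ≤ 1)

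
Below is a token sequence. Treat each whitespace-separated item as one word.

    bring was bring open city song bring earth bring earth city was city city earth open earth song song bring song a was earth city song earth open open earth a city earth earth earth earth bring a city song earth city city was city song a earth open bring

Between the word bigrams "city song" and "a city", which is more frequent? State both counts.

"city song": 4 occurrences
"a city": 2 occurrences

"city song" (4 vs 2)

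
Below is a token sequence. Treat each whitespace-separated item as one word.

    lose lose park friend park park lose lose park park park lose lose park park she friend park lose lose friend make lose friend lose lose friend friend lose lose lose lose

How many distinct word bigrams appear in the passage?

32 tokens → 31 bigram windows in total.
Repeated bigrams (each contributes count−1 duplicates):
  lose lose: 8
  park park: 4
  lose friend: 3
  lose park: 3
  park lose: 3
  friend lose: 2
  friend park: 2
18 duplicate windows → 31 − 18 = 13 distinct.

13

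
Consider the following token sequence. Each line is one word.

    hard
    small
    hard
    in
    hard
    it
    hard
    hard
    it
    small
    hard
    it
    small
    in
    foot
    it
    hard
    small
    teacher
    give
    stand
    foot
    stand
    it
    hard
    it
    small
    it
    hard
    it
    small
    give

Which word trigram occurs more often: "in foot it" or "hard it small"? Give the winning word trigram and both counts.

"hard it small" (4 vs 1)

"in foot it": 1 occurrence
"hard it small": 4 occurrences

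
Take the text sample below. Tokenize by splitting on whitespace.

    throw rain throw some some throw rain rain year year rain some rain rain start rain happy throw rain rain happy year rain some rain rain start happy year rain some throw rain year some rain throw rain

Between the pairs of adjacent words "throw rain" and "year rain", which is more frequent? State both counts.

"throw rain" (5 vs 3)

"throw rain": 5 occurrences
"year rain": 3 occurrences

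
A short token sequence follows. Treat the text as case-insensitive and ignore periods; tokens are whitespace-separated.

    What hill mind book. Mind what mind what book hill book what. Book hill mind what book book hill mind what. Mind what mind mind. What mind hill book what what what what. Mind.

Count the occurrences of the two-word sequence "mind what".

Scanning the 33 overlapping bigram windows for "mind what":
  position 5–6: mind what
  position 7–8: mind what
  position 15–16: mind what
  position 20–21: mind what
  position 22–23: mind what
  position 25–26: mind what

6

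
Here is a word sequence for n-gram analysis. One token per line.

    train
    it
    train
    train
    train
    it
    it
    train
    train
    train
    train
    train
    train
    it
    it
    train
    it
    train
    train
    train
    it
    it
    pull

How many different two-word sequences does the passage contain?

5

23 tokens → 22 bigram windows in total.
Repeated bigrams (each contributes count−1 duplicates):
  train train: 9
  train it: 5
  it train: 4
  it it: 3
17 duplicate windows → 22 − 17 = 5 distinct.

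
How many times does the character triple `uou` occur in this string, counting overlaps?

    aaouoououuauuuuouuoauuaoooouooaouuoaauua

Sliding a length-3 window over the 40 characters (38 positions):
  position 7–9: uou
  position 15–17: uou

2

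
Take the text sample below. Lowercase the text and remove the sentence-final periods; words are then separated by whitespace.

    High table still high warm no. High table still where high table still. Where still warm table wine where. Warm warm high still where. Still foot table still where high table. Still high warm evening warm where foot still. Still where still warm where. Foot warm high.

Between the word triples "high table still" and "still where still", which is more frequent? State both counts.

"high table still" (4 vs 3)

"high table still": 4 occurrences
"still where still": 3 occurrences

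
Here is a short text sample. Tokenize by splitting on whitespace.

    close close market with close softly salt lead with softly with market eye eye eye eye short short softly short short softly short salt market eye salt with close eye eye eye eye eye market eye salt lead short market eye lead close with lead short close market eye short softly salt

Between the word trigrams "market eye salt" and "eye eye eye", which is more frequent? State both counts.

"eye eye eye" (5 vs 2)

"market eye salt": 2 occurrences
"eye eye eye": 5 occurrences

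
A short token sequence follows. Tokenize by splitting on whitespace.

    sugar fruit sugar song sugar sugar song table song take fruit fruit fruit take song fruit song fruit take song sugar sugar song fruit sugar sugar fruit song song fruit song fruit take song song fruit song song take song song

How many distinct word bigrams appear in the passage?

15

41 tokens → 40 bigram windows in total.
Repeated bigrams (each contributes count−1 duplicates):
  song fruit: 6
  fruit song: 4
  song song: 4
  take song: 4
  fruit take: 3
  sugar song: 3
  sugar sugar: 3
  fruit fruit: 2
  … (4 more repeated)
25 duplicate windows → 40 − 25 = 15 distinct.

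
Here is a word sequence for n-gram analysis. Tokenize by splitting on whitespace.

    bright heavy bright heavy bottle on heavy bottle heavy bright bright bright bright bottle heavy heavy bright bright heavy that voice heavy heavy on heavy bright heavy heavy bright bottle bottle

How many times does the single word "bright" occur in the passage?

10

Scanning the 31 tokens for "bright":
  position 1: bright
  position 3: bright
  position 10: bright
  position 11: bright
  position 12: bright
  position 13: bright
  position 17: bright
  position 18: bright
  position 26: bright
  position 29: bright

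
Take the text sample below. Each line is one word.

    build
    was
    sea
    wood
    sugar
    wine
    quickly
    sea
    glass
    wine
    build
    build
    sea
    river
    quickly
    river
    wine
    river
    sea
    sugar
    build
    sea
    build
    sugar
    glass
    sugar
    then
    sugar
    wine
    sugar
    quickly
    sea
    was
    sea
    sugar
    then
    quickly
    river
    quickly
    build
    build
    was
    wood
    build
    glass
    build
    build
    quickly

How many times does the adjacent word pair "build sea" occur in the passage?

Scanning the 47 overlapping bigram windows for "build sea":
  position 12–13: build sea
  position 21–22: build sea

2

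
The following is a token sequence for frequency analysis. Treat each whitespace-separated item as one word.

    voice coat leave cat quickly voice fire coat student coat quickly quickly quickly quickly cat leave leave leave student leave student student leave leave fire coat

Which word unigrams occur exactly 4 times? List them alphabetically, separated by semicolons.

coat; student

Unigram counts meeting the condition (exactly 4 times):
  coat: 4
  student: 4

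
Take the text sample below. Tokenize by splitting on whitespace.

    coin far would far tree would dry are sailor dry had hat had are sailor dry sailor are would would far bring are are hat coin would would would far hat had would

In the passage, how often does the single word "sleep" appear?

Scanning the 33 tokens for "sleep":
  (none found)

0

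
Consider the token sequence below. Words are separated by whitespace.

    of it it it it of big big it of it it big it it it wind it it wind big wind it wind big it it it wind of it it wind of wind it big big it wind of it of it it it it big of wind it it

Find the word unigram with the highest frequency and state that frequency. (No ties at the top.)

"it", 27 times

Unigram frequencies (highest first):
  it: 27
  wind: 9
  of: 8
  big: 8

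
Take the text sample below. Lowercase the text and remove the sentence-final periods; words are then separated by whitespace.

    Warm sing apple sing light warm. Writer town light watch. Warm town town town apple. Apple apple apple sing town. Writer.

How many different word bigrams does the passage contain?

21 tokens → 20 bigram windows in total.
Repeated bigrams (each contributes count−1 duplicates):
  apple apple: 3
  apple sing: 2
  town town: 2
4 duplicate windows → 20 − 4 = 16 distinct.

16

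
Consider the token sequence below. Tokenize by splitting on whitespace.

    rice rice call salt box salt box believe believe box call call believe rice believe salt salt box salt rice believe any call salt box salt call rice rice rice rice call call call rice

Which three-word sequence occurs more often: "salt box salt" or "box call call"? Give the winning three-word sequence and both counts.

"salt box salt": 3 occurrences
"box call call": 1 occurrence

"salt box salt" (3 vs 1)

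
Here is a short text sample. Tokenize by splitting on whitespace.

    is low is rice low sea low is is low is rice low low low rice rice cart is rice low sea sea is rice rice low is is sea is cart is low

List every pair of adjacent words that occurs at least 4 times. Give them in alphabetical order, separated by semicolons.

Bigram counts meeting the condition (at least 4 times):
  is rice: 4
  low is: 4
  rice low: 4

is rice; low is; rice low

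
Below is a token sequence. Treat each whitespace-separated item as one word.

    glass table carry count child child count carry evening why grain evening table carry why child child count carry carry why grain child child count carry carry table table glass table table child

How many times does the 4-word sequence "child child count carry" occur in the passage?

3

Scanning the 30 overlapping 4-gram windows for "child child count carry":
  position 5–8: child child count carry
  position 16–19: child child count carry
  position 23–26: child child count carry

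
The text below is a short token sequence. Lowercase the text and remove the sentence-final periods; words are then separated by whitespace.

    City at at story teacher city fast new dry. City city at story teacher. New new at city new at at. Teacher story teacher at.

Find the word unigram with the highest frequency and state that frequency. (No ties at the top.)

"at", 7 times

Unigram frequencies (highest first):
  at: 7
  city: 5
  teacher: 4
  new: 4
  story: 3
  fast: 1
  … (1 more, each ≤ 1)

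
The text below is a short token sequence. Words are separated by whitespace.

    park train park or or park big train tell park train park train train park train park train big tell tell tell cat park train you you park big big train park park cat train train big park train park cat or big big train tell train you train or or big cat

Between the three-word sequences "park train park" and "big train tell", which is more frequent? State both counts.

"park train park" (4 vs 2)

"park train park": 4 occurrences
"big train tell": 2 occurrences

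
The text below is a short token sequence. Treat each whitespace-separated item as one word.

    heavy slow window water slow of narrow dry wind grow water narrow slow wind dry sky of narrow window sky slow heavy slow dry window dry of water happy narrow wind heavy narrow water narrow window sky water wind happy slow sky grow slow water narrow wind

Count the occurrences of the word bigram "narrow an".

0

Scanning the 46 overlapping bigram windows for "narrow an":
  (none found)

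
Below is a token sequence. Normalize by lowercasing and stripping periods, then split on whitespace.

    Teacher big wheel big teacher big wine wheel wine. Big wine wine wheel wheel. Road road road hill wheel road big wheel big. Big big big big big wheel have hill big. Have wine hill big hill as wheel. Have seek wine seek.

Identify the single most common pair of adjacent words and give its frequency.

"big big", 5 times

Bigram frequencies (highest first):
  big big: 5
  big wheel: 3
  teacher big: 2
  wheel big: 2
  big wine: 2
  wine wheel: 2
  … (22 more, each ≤ 2)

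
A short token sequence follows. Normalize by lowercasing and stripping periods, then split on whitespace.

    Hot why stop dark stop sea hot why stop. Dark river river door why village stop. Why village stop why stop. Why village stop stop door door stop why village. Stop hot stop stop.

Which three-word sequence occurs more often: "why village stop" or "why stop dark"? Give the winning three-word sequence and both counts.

"why village stop": 4 occurrences
"why stop dark": 2 occurrences

"why village stop" (4 vs 2)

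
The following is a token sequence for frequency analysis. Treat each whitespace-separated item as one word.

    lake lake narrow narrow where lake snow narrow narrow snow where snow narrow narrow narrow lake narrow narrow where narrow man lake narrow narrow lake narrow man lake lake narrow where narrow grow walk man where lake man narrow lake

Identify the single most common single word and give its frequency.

Unigram frequencies (highest first):
  narrow: 16
  lake: 10
  where: 5
  man: 4
  snow: 3
  grow: 1
  … (1 more, each ≤ 1)

"narrow", 16 times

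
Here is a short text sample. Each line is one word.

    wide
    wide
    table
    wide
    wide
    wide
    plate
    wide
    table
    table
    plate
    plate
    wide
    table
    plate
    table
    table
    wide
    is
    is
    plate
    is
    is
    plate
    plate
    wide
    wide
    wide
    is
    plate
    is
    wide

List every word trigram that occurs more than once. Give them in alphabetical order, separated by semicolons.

is is plate; is plate is; plate plate wide; plate wide table; wide wide wide

Trigram counts meeting the condition (more than once):
  is is plate: 2
  is plate is: 2
  plate plate wide: 2
  plate wide table: 2
  wide wide wide: 2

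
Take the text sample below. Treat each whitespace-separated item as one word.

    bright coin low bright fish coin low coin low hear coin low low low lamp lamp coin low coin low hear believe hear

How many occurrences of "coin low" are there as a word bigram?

6

Scanning the 22 overlapping bigram windows for "coin low":
  position 2–3: coin low
  position 6–7: coin low
  position 8–9: coin low
  position 11–12: coin low
  position 17–18: coin low
  position 19–20: coin low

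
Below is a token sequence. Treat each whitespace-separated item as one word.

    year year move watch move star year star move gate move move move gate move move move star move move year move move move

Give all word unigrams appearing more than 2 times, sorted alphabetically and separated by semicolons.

move; star; year

Unigram counts meeting the condition (more than 2 times):
  move: 14
  star: 3
  year: 4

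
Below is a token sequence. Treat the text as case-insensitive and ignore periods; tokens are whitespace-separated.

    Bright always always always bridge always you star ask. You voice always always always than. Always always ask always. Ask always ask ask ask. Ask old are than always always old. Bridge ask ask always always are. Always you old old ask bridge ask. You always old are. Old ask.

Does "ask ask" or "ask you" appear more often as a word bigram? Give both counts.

"ask ask": 4 occurrences
"ask you": 2 occurrences

"ask ask" (4 vs 2)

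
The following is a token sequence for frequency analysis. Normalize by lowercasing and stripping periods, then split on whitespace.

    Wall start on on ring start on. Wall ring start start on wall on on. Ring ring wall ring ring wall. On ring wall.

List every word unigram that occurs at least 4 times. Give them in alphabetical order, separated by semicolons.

Unigram counts meeting the condition (at least 4 times):
  on: 7
  ring: 7
  start: 4
  wall: 6

on; ring; start; wall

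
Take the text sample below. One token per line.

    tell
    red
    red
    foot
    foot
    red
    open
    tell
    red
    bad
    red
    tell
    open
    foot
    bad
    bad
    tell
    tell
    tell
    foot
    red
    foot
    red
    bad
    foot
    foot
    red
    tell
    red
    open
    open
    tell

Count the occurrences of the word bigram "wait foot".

0

Scanning the 31 overlapping bigram windows for "wait foot":
  (none found)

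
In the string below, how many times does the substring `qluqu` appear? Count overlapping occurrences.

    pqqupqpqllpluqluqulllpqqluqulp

Sliding a length-5 window over the 30 characters (26 positions):
  position 14–18: qluqu
  position 24–28: qluqu

2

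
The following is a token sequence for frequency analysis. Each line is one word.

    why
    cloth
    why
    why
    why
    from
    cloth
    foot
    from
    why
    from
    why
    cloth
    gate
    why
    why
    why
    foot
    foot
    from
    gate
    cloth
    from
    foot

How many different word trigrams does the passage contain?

21

24 tokens → 22 trigram windows in total.
Repeated trigrams (each contributes count−1 duplicates):
  why why why: 2
1 duplicate windows → 22 − 1 = 21 distinct.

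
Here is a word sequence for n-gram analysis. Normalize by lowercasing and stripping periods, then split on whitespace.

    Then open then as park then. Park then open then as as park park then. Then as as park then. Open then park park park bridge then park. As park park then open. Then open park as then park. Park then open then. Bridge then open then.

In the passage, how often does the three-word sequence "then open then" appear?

6

Scanning the 45 overlapping trigram windows for "then open then":
  position 1–3: then open then
  position 8–10: then open then
  position 20–22: then open then
  position 32–34: then open then
  position 41–43: then open then
  position 45–47: then open then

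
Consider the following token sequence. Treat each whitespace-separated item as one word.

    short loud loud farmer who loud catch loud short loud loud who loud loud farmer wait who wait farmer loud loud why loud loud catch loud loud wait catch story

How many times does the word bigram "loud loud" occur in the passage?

6

Scanning the 29 overlapping bigram windows for "loud loud":
  position 2–3: loud loud
  position 10–11: loud loud
  position 13–14: loud loud
  position 20–21: loud loud
  position 23–24: loud loud
  position 26–27: loud loud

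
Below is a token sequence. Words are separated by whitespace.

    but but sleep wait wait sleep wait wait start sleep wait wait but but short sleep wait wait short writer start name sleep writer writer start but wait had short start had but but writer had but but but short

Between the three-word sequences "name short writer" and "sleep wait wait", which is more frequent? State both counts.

"name short writer": 0 occurrences
"sleep wait wait": 4 occurrences

"sleep wait wait" (4 vs 0)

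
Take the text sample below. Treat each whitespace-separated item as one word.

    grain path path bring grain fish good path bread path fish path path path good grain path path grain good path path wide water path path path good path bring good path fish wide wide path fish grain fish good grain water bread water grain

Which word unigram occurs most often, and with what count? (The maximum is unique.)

"path", 17 times

Unigram frequencies (highest first):
  path: 17
  grain: 7
  good: 6
  fish: 5
  wide: 3
  water: 3
  … (2 more, each ≤ 2)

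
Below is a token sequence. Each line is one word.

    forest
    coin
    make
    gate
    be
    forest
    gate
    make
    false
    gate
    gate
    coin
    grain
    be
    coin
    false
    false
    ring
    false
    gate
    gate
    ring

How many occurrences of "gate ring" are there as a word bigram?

Scanning the 21 overlapping bigram windows for "gate ring":
  position 21–22: gate ring

1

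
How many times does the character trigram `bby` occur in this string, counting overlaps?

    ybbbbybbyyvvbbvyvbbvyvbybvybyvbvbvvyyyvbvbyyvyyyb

2

Sliding a length-3 window over the 49 characters (47 positions):
  position 4–6: bby
  position 7–9: bby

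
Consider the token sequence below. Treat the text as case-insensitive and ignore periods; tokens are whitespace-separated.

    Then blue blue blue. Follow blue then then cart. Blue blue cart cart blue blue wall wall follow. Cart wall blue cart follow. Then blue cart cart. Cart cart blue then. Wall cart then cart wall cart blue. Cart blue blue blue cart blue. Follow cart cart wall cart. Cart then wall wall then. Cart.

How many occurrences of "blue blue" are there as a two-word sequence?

6

Scanning the 54 overlapping bigram windows for "blue blue":
  position 2–3: blue blue
  position 3–4: blue blue
  position 10–11: blue blue
  position 14–15: blue blue
  position 40–41: blue blue
  position 41–42: blue blue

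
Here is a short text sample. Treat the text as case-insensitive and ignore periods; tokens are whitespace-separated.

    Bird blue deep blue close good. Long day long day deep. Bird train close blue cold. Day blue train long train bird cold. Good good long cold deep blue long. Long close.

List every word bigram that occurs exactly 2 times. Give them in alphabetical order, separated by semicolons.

deep blue; good long; long day

Bigram counts meeting the condition (exactly 2 times):
  deep blue: 2
  good long: 2
  long day: 2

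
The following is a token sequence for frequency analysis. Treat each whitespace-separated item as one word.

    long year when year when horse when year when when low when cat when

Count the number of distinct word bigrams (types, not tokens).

14 tokens → 13 bigram windows in total.
Repeated bigrams (each contributes count−1 duplicates):
  year when: 3
  when year: 2
3 duplicate windows → 13 − 3 = 10 distinct.

10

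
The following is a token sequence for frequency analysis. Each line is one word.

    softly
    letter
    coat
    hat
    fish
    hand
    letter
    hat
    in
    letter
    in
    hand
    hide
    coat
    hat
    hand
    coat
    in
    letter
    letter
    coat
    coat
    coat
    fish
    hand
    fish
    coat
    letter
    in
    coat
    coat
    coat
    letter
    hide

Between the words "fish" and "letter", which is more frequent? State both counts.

"letter" (7 vs 3)

"fish": 3 occurrences
"letter": 7 occurrences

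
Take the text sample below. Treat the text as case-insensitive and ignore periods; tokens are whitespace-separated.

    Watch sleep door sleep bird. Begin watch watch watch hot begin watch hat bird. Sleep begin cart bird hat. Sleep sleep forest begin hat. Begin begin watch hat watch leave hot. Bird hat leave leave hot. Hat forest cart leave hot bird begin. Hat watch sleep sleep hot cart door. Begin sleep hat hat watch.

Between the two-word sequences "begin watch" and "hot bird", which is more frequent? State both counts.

"begin watch": 3 occurrences
"hot bird": 2 occurrences

"begin watch" (3 vs 2)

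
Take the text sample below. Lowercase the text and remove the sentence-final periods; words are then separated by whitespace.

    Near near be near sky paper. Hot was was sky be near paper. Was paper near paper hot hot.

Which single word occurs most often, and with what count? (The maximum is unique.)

Unigram frequencies (highest first):
  near: 5
  paper: 4
  hot: 3
  was: 3
  be: 2
  sky: 2

"near", 5 times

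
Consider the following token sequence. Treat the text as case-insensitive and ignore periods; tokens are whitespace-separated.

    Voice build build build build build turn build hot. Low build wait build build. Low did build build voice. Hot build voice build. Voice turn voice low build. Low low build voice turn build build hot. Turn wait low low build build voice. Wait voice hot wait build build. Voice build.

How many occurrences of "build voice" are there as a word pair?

6

Scanning the 50 overlapping bigram windows for "build voice":
  position 18–19: build voice
  position 21–22: build voice
  position 23–24: build voice
  position 31–32: build voice
  position 42–43: build voice
  position 49–50: build voice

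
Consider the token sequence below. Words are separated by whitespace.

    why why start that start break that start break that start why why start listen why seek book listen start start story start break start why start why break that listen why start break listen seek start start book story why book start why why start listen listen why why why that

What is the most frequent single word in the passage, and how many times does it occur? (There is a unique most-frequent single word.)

"start", 15 times

Unigram frequencies (highest first):
  start: 15
  why: 14
  listen: 6
  that: 5
  break: 5
  book: 3
  … (2 more, each ≤ 2)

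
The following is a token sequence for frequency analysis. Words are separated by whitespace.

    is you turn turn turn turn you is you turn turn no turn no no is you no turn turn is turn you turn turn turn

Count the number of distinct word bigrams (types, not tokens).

12

26 tokens → 25 bigram windows in total.
Repeated bigrams (each contributes count−1 duplicates):
  turn turn: 7
  is you: 3
  you turn: 3
  no turn: 2
  turn no: 2
  turn you: 2
13 duplicate windows → 25 − 13 = 12 distinct.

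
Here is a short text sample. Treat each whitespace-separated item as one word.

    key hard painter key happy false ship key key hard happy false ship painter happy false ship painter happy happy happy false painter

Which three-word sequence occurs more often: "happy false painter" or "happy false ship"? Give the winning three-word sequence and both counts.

"happy false ship" (3 vs 1)

"happy false painter": 1 occurrence
"happy false ship": 3 occurrences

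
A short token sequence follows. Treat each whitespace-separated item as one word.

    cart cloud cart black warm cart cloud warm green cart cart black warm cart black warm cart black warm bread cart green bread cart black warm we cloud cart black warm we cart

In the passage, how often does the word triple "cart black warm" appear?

6

Scanning the 31 overlapping trigram windows for "cart black warm":
  position 3–5: cart black warm
  position 11–13: cart black warm
  position 14–16: cart black warm
  position 17–19: cart black warm
  position 24–26: cart black warm
  position 29–31: cart black warm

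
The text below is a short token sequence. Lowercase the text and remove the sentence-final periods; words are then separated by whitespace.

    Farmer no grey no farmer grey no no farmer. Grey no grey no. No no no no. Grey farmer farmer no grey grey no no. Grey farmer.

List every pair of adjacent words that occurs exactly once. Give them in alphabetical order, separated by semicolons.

farmer farmer; grey grey

Bigram counts meeting the condition (exactly once):
  farmer farmer: 1
  grey grey: 1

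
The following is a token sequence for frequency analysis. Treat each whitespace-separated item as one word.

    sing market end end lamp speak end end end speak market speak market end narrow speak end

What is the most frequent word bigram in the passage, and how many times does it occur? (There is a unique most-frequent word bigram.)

Bigram frequencies (highest first):
  end end: 3
  market end: 2
  speak end: 2
  speak market: 2
  sing market: 1
  end lamp: 1
  … (5 more, each ≤ 1)

"end end", 3 times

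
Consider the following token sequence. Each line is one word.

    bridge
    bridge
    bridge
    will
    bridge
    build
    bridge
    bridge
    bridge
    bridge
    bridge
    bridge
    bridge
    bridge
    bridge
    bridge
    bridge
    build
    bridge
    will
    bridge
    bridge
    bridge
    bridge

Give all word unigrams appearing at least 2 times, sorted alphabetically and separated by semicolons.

Unigram counts meeting the condition (at least 2 times):
  bridge: 20
  build: 2
  will: 2

bridge; build; will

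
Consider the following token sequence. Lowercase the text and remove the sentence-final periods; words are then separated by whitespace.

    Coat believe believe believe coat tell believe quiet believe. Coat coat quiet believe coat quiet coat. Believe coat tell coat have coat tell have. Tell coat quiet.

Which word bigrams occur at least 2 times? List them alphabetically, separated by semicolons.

believe believe; believe coat; coat believe; coat quiet; coat tell; quiet believe; tell coat

Bigram counts meeting the condition (at least 2 times):
  believe believe: 2
  believe coat: 4
  coat believe: 2
  coat quiet: 3
  coat tell: 3
  quiet believe: 2
  tell coat: 2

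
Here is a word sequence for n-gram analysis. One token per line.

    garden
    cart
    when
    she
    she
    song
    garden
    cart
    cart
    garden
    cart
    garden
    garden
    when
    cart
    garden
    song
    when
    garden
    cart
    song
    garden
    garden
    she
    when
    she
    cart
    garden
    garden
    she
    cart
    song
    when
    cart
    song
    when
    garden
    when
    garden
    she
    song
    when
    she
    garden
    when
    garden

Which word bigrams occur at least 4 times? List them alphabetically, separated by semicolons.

Bigram counts meeting the condition (at least 4 times):
  cart garden: 4
  garden cart: 4
  song when: 4
  when garden: 4

cart garden; garden cart; song when; when garden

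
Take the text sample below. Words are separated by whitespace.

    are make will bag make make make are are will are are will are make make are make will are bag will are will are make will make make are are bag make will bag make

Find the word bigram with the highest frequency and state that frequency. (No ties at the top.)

"will are", 5 times

Bigram frequencies (highest first):
  will are: 5
  are make: 4
  make will: 4
  make make: 4
  bag make: 3
  make are: 3
  … (6 more, each ≤ 3)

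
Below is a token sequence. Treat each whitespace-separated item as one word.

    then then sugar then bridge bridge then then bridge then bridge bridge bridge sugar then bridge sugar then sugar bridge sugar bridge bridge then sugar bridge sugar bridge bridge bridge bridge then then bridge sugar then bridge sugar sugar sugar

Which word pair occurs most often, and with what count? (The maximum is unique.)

Bigram frequencies (highest first):
  bridge bridge: 7
  then bridge: 6
  bridge sugar: 6
  sugar then: 4
  bridge then: 4
  sugar bridge: 4
  … (3 more, each ≤ 3)

"bridge bridge", 7 times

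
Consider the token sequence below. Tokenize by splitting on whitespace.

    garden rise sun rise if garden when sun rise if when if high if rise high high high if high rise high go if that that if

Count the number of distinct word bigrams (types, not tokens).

27 tokens → 26 bigram windows in total.
Repeated bigrams (each contributes count−1 duplicates):
  high high: 2
  high if: 2
  if high: 2
  rise high: 2
  rise if: 2
  sun rise: 2
6 duplicate windows → 26 − 6 = 20 distinct.

20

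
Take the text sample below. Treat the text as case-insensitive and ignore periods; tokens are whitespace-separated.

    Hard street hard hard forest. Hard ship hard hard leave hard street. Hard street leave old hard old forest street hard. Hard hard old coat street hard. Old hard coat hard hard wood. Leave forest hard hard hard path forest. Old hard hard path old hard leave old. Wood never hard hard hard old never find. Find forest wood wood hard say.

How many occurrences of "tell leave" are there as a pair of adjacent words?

0

Scanning the 61 overlapping bigram windows for "tell leave":
  (none found)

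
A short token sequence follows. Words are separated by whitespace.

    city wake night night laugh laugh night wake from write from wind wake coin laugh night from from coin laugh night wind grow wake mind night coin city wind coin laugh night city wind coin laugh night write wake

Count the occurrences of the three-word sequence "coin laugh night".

Scanning the 37 overlapping trigram windows for "coin laugh night":
  position 14–16: coin laugh night
  position 19–21: coin laugh night
  position 30–32: coin laugh night
  position 35–37: coin laugh night

4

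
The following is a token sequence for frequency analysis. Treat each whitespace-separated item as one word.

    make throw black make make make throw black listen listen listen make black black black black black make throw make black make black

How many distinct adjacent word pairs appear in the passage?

23 tokens → 22 bigram windows in total.
Repeated bigrams (each contributes count−1 duplicates):
  black black: 4
  black make: 3
  make black: 3
  make throw: 3
  listen listen: 2
  make make: 2
  throw black: 2
12 duplicate windows → 22 − 12 = 10 distinct.

10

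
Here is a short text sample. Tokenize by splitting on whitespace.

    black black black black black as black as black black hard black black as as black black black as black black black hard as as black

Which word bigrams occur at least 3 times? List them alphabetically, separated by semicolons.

as black; black as; black black

Bigram counts meeting the condition (at least 3 times):
  as black: 5
  black as: 4
  black black: 10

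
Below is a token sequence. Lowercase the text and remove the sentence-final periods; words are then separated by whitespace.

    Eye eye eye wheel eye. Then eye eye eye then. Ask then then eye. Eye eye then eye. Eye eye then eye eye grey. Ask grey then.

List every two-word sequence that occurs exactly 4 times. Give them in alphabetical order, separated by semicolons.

Bigram counts meeting the condition (exactly 4 times):
  eye then: 4
  then eye: 4

eye then; then eye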